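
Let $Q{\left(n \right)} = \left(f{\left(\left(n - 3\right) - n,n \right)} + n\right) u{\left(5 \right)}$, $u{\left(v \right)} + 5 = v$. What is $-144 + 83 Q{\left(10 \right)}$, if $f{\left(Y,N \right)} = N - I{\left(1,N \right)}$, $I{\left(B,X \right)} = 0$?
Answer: $-144$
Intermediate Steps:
$u{\left(v \right)} = -5 + v$
$f{\left(Y,N \right)} = N$ ($f{\left(Y,N \right)} = N - 0 = N + 0 = N$)
$Q{\left(n \right)} = 0$ ($Q{\left(n \right)} = \left(n + n\right) \left(-5 + 5\right) = 2 n 0 = 0$)
$-144 + 83 Q{\left(10 \right)} = -144 + 83 \cdot 0 = -144 + 0 = -144$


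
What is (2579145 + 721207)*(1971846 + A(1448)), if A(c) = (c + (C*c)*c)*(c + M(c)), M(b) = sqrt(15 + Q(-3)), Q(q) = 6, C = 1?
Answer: 10033386722371584 + 6924640149504*sqrt(21) ≈ 1.0065e+16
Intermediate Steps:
M(b) = sqrt(21) (M(b) = sqrt(15 + 6) = sqrt(21))
A(c) = (c + sqrt(21))*(c + c**2) (A(c) = (c + (1*c)*c)*(c + sqrt(21)) = (c + c*c)*(c + sqrt(21)) = (c + c**2)*(c + sqrt(21)) = (c + sqrt(21))*(c + c**2))
(2579145 + 721207)*(1971846 + A(1448)) = (2579145 + 721207)*(1971846 + 1448*(1448 + sqrt(21) + 1448**2 + 1448*sqrt(21))) = 3300352*(1971846 + 1448*(1448 + sqrt(21) + 2096704 + 1448*sqrt(21))) = 3300352*(1971846 + 1448*(2098152 + 1449*sqrt(21))) = 3300352*(1971846 + (3038124096 + 2098152*sqrt(21))) = 3300352*(3040095942 + 2098152*sqrt(21)) = 10033386722371584 + 6924640149504*sqrt(21)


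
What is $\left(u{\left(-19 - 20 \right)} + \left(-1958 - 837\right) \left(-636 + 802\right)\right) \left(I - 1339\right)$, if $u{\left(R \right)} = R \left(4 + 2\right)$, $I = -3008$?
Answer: $2017894788$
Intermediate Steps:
$u{\left(R \right)} = 6 R$ ($u{\left(R \right)} = R 6 = 6 R$)
$\left(u{\left(-19 - 20 \right)} + \left(-1958 - 837\right) \left(-636 + 802\right)\right) \left(I - 1339\right) = \left(6 \left(-19 - 20\right) + \left(-1958 - 837\right) \left(-636 + 802\right)\right) \left(-3008 - 1339\right) = \left(6 \left(-19 - 20\right) - 463970\right) \left(-4347\right) = \left(6 \left(-39\right) - 463970\right) \left(-4347\right) = \left(-234 - 463970\right) \left(-4347\right) = \left(-464204\right) \left(-4347\right) = 2017894788$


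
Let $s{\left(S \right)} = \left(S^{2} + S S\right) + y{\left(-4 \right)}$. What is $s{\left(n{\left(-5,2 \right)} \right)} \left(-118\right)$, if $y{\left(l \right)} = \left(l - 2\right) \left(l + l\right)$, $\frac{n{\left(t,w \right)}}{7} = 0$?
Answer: $-5664$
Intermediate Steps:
$n{\left(t,w \right)} = 0$ ($n{\left(t,w \right)} = 7 \cdot 0 = 0$)
$y{\left(l \right)} = 2 l \left(-2 + l\right)$ ($y{\left(l \right)} = \left(-2 + l\right) 2 l = 2 l \left(-2 + l\right)$)
$s{\left(S \right)} = 48 + 2 S^{2}$ ($s{\left(S \right)} = \left(S^{2} + S S\right) + 2 \left(-4\right) \left(-2 - 4\right) = \left(S^{2} + S^{2}\right) + 2 \left(-4\right) \left(-6\right) = 2 S^{2} + 48 = 48 + 2 S^{2}$)
$s{\left(n{\left(-5,2 \right)} \right)} \left(-118\right) = \left(48 + 2 \cdot 0^{2}\right) \left(-118\right) = \left(48 + 2 \cdot 0\right) \left(-118\right) = \left(48 + 0\right) \left(-118\right) = 48 \left(-118\right) = -5664$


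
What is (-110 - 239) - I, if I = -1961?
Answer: 1612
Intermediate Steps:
(-110 - 239) - I = (-110 - 239) - 1*(-1961) = -349 + 1961 = 1612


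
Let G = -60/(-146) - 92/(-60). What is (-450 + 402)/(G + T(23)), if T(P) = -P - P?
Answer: 52560/48241 ≈ 1.0895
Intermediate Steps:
G = 2129/1095 (G = -60*(-1/146) - 92*(-1/60) = 30/73 + 23/15 = 2129/1095 ≈ 1.9443)
T(P) = -2*P
(-450 + 402)/(G + T(23)) = (-450 + 402)/(2129/1095 - 2*23) = -48/(2129/1095 - 46) = -48/(-48241/1095) = -48*(-1095/48241) = 52560/48241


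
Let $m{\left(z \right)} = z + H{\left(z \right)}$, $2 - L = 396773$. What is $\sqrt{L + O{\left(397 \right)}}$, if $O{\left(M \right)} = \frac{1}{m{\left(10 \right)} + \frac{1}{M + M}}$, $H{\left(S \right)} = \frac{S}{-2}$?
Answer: $\frac{17 i \sqrt{59970053}}{209} \approx 629.9 i$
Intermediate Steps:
$L = -396771$ ($L = 2 - 396773 = -396771$)
$H{\left(S \right)} = - \frac{S}{2}$ ($H{\left(S \right)} = S \left(- \frac{1}{2}\right) = - \frac{S}{2}$)
$m{\left(z \right)} = \frac{z}{2}$ ($m{\left(z \right)} = z - \frac{z}{2} = \frac{z}{2}$)
$O{\left(M \right)} = \frac{1}{5 + \frac{1}{2 M}}$ ($O{\left(M \right)} = \frac{1}{\frac{1}{2} \cdot 10 + \frac{1}{M + M}} = \frac{1}{5 + \frac{1}{2 M}}$)
$\sqrt{L + O{\left(397 \right)}} = \sqrt{-396771 + 2 \cdot 397 \frac{1}{1 + 10 \cdot 397}} = \sqrt{-396771 + 2 \cdot 397 \frac{1}{1 + 3970}} = \sqrt{-396771 + 2 \cdot 397 \cdot \frac{1}{3971}} = \sqrt{-396771 + \frac{794}{3971}} = \sqrt{- \frac{1575576847}{3971}} = \frac{17 i \sqrt{59970053}}{209}$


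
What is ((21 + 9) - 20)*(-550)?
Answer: -5500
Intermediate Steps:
((21 + 9) - 20)*(-550) = (30 - 20)*(-550) = 10*(-550) = -5500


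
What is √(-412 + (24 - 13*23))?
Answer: I*√687 ≈ 26.211*I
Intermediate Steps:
√(-412 + (24 - 13*23)) = √(-412 + (24 - 299)) = √(-412 - 275) = √(-687) = I*√687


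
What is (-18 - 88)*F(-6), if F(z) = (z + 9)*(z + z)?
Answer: 3816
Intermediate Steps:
F(z) = 2*z*(9 + z) (F(z) = (9 + z)*(2*z) = 2*z*(9 + z))
(-18 - 88)*F(-6) = (-18 - 88)*(2*(-6)*(9 - 6)) = -212*(-6)*3 = -106*(-36) = 3816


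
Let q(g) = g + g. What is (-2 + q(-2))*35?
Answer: -210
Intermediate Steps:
q(g) = 2*g
(-2 + q(-2))*35 = (-2 + 2*(-2))*35 = (-2 - 4)*35 = -6*35 = -210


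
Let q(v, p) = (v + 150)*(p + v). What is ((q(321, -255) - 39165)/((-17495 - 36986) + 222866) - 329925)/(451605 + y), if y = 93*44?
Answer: -6172714356/8525837705 ≈ -0.72400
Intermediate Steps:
q(v, p) = (150 + v)*(p + v)
y = 4092
((q(321, -255) - 39165)/((-17495 - 36986) + 222866) - 329925)/(451605 + y) = (((321² + 150*(-255) + 150*321 - 255*321) - 39165)/((-17495 - 36986) + 222866) - 329925)/(451605 + 4092) = (((103041 - 38250 + 48150 - 81855) - 39165)/(-54481 + 222866) - 329925)/455697 = ((31086 - 39165)/168385 - 329925)*(1/455697) = (-8079*1/168385 - 329925)*(1/455697) = (-8079/168385 - 329925)*(1/455697) = -55554429204/168385*1/455697 = -6172714356/8525837705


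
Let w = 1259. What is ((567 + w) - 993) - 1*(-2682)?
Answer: 3515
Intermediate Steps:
((567 + w) - 993) - 1*(-2682) = ((567 + 1259) - 993) - 1*(-2682) = (1826 - 993) + 2682 = 833 + 2682 = 3515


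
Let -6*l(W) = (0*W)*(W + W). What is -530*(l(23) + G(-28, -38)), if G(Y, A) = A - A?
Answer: 0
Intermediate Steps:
G(Y, A) = 0
l(W) = 0 (l(W) = -0*W*(W + W)/6 = -0*2*W = -1/6*0 = 0)
-530*(l(23) + G(-28, -38)) = -530*(0 + 0) = -530*0 = 0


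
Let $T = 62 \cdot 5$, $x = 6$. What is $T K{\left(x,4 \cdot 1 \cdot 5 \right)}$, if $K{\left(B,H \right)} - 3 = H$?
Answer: $7130$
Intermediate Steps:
$K{\left(B,H \right)} = 3 + H$
$T = 310$
$T K{\left(x,4 \cdot 1 \cdot 5 \right)} = 310 \left(3 + 4 \cdot 1 \cdot 5\right) = 310 \left(3 + 4 \cdot 5\right) = 310 \left(3 + 20\right) = 310 \cdot 23 = 7130$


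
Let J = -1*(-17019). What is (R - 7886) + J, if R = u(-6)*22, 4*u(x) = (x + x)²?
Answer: 9925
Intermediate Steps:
u(x) = x² (u(x) = (x + x)²/4 = (2*x)²/4 = (4*x²)/4 = x²)
J = 17019
R = 792 (R = (-6)²*22 = 36*22 = 792)
(R - 7886) + J = (792 - 7886) + 17019 = -7094 + 17019 = 9925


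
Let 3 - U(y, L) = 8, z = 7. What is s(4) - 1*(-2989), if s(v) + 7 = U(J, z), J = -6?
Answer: 2977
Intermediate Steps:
U(y, L) = -5 (U(y, L) = 3 - 1*8 = 3 - 8 = -5)
s(v) = -12 (s(v) = -7 - 5 = -12)
s(4) - 1*(-2989) = -12 - 1*(-2989) = -12 + 2989 = 2977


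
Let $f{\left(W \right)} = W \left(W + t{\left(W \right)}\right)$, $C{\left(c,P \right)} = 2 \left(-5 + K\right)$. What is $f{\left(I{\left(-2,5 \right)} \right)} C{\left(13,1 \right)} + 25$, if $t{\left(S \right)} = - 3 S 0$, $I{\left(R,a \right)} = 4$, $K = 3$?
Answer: $-39$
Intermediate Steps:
$C{\left(c,P \right)} = -4$ ($C{\left(c,P \right)} = 2 \left(-5 + 3\right) = 2 \left(-2\right) = -4$)
$t{\left(S \right)} = 0$
$f{\left(W \right)} = W^{2}$ ($f{\left(W \right)} = W \left(W + 0\right) = W W = W^{2}$)
$f{\left(I{\left(-2,5 \right)} \right)} C{\left(13,1 \right)} + 25 = 4^{2} \left(-4\right) + 25 = 16 \left(-4\right) + 25 = -64 + 25 = -39$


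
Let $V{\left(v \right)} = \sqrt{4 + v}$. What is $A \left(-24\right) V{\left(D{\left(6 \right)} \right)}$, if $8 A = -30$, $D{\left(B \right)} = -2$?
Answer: $90 \sqrt{2} \approx 127.28$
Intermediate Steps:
$A = - \frac{15}{4}$ ($A = \frac{1}{8} \left(-30\right) = - \frac{15}{4} \approx -3.75$)
$A \left(-24\right) V{\left(D{\left(6 \right)} \right)} = \left(- \frac{15}{4}\right) \left(-24\right) \sqrt{4 - 2} = 90 \sqrt{2}$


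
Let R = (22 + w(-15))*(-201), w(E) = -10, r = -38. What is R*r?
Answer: 91656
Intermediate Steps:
R = -2412 (R = (22 - 10)*(-201) = 12*(-201) = -2412)
R*r = -2412*(-38) = 91656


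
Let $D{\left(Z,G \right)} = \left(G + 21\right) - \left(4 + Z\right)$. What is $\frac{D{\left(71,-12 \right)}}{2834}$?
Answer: $- \frac{33}{1417} \approx -0.023289$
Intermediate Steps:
$D{\left(Z,G \right)} = 17 + G - Z$ ($D{\left(Z,G \right)} = \left(21 + G\right) - \left(4 + Z\right) = 17 + G - Z$)
$\frac{D{\left(71,-12 \right)}}{2834} = \frac{17 - 12 - 71}{2834} = \left(17 - 12 - 71\right) \frac{1}{2834} = \left(-66\right) \frac{1}{2834} = - \frac{33}{1417}$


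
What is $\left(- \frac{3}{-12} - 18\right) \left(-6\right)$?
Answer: $\frac{213}{2} \approx 106.5$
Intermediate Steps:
$\left(- \frac{3}{-12} - 18\right) \left(-6\right) = \left(\left(-3\right) \left(- \frac{1}{12}\right) - 18\right) \left(-6\right) = \left(\frac{1}{4} - 18\right) \left(-6\right) = \left(- \frac{71}{4}\right) \left(-6\right) = \frac{213}{2}$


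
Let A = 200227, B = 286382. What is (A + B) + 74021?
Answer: 560630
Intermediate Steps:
(A + B) + 74021 = (200227 + 286382) + 74021 = 486609 + 74021 = 560630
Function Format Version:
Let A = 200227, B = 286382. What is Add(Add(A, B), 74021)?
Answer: 560630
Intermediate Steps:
Add(Add(A, B), 74021) = Add(Add(200227, 286382), 74021) = Add(486609, 74021) = 560630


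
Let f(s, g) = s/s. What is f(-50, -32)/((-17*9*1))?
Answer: -1/153 ≈ -0.0065359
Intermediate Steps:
f(s, g) = 1
f(-50, -32)/((-17*9*1)) = 1/(-17*9*1) = 1/(-153*1) = 1/(-153) = 1*(-1/153) = -1/153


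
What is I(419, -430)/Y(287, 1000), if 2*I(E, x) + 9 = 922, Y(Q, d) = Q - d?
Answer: -913/1426 ≈ -0.64025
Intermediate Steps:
I(E, x) = 913/2 (I(E, x) = -9/2 + (½)*922 = -9/2 + 461 = 913/2)
I(419, -430)/Y(287, 1000) = 913/(2*(287 - 1*1000)) = 913/(2*(287 - 1000)) = (913/2)/(-713) = (913/2)*(-1/713) = -913/1426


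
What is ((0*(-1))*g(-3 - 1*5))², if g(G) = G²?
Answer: 0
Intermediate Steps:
((0*(-1))*g(-3 - 1*5))² = ((0*(-1))*(-3 - 1*5)²)² = (0*(-3 - 5)²)² = (0*(-8)²)² = (0*64)² = 0² = 0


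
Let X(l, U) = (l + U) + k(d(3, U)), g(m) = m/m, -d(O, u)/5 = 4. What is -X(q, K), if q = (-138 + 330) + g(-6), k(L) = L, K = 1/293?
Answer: -50690/293 ≈ -173.00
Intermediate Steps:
d(O, u) = -20 (d(O, u) = -5*4 = -20)
g(m) = 1
K = 1/293 ≈ 0.0034130
q = 193 (q = (-138 + 330) + 1 = 192 + 1 = 193)
X(l, U) = -20 + U + l (X(l, U) = (l + U) - 20 = (U + l) - 20 = -20 + U + l)
-X(q, K) = -(-20 + 1/293 + 193) = -1*50690/293 = -50690/293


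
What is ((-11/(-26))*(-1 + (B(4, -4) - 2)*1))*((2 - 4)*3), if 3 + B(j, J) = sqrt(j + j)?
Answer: 198/13 - 66*sqrt(2)/13 ≈ 8.0509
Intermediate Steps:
B(j, J) = -3 + sqrt(2)*sqrt(j) (B(j, J) = -3 + sqrt(j + j) = -3 + sqrt(2*j) = -3 + sqrt(2)*sqrt(j))
((-11/(-26))*(-1 + (B(4, -4) - 2)*1))*((2 - 4)*3) = ((-11/(-26))*(-1 + ((-3 + sqrt(2)*sqrt(4)) - 2)*1))*((2 - 4)*3) = ((-11*(-1/26))*(-1 + ((-3 + sqrt(2)*2) - 2)*1))*(-2*3) = (11*(-1 + ((-3 + 2*sqrt(2)) - 2)*1)/26)*(-6) = (11*(-1 + (-5 + 2*sqrt(2))*1)/26)*(-6) = (11*(-1 + (-5 + 2*sqrt(2)))/26)*(-6) = (11*(-6 + 2*sqrt(2))/26)*(-6) = (-33/13 + 11*sqrt(2)/13)*(-6) = 198/13 - 66*sqrt(2)/13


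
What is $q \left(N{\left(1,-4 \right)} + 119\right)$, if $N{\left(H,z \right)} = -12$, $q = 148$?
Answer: $15836$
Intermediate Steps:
$q \left(N{\left(1,-4 \right)} + 119\right) = 148 \left(-12 + 119\right) = 148 \cdot 107 = 15836$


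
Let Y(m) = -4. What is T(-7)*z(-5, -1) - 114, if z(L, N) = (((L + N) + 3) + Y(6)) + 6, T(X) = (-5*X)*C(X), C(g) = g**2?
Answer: -1829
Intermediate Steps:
T(X) = -5*X**3 (T(X) = (-5*X)*X**2 = -5*X**3)
z(L, N) = 5 + L + N (z(L, N) = (((L + N) + 3) - 4) + 6 = ((3 + L + N) - 4) + 6 = (-1 + L + N) + 6 = 5 + L + N)
T(-7)*z(-5, -1) - 114 = (-5*(-7)**3)*(5 - 5 - 1) - 114 = -5*(-343)*(-1) - 114 = 1715*(-1) - 114 = -1715 - 114 = -1829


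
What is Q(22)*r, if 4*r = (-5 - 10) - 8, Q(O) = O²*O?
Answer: -61226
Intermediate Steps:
Q(O) = O³
r = -23/4 (r = ((-5 - 10) - 8)/4 = (-15 - 8)/4 = (¼)*(-23) = -23/4 ≈ -5.7500)
Q(22)*r = 22³*(-23/4) = 10648*(-23/4) = -61226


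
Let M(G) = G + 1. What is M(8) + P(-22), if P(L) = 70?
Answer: 79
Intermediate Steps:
M(G) = 1 + G
M(8) + P(-22) = (1 + 8) + 70 = 9 + 70 = 79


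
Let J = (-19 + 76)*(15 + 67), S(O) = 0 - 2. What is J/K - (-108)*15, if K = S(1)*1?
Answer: -717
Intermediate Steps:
S(O) = -2
J = 4674 (J = 57*82 = 4674)
K = -2 (K = -2*1 = -2)
J/K - (-108)*15 = 4674/(-2) - (-108)*15 = 4674*(-½) - 18*(-90) = -2337 + 1620 = -717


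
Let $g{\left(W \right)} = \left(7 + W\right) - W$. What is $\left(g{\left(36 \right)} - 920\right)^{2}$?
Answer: $833569$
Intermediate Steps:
$g{\left(W \right)} = 7$
$\left(g{\left(36 \right)} - 920\right)^{2} = \left(7 - 920\right)^{2} = \left(-913\right)^{2} = 833569$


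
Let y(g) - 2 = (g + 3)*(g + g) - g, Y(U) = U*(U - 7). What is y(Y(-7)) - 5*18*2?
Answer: 19520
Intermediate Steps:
Y(U) = U*(-7 + U)
y(g) = 2 - g + 2*g*(3 + g) (y(g) = 2 + ((g + 3)*(g + g) - g) = 2 + ((3 + g)*(2*g) - g) = 2 + (2*g*(3 + g) - g) = 2 + (-g + 2*g*(3 + g)) = 2 - g + 2*g*(3 + g))
y(Y(-7)) - 5*18*2 = (2 + 2*(-7*(-7 - 7))² + 5*(-7*(-7 - 7))) - 5*18*2 = (2 + 2*(-7*(-14))² + 5*(-7*(-14))) - 90*2 = (2 + 2*98² + 5*98) - 1*180 = (2 + 2*9604 + 490) - 180 = (2 + 19208 + 490) - 180 = 19700 - 180 = 19520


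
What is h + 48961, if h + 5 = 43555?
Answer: 92511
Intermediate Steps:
h = 43550 (h = -5 + 43555 = 43550)
h + 48961 = 43550 + 48961 = 92511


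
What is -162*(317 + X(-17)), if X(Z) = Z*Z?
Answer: -98172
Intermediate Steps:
X(Z) = Z**2
-162*(317 + X(-17)) = -162*(317 + (-17)**2) = -162*(317 + 289) = -162*606 = -98172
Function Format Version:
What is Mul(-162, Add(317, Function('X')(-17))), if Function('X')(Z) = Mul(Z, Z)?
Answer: -98172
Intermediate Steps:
Function('X')(Z) = Pow(Z, 2)
Mul(-162, Add(317, Function('X')(-17))) = Mul(-162, Add(317, Pow(-17, 2))) = Mul(-162, Add(317, 289)) = Mul(-162, 606) = -98172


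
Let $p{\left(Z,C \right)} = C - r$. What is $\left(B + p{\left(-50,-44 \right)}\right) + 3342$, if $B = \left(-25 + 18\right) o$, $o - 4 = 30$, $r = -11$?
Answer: $3071$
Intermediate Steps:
$o = 34$ ($o = 4 + 30 = 34$)
$B = -238$ ($B = \left(-25 + 18\right) 34 = \left(-7\right) 34 = -238$)
$p{\left(Z,C \right)} = 11 + C$ ($p{\left(Z,C \right)} = C - -11 = C + 11 = 11 + C$)
$\left(B + p{\left(-50,-44 \right)}\right) + 3342 = \left(-238 + \left(11 - 44\right)\right) + 3342 = \left(-238 - 33\right) + 3342 = -271 + 3342 = 3071$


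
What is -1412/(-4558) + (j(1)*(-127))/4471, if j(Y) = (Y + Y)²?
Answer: 1998794/10189409 ≈ 0.19616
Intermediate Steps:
j(Y) = 4*Y² (j(Y) = (2*Y)² = 4*Y²)
-1412/(-4558) + (j(1)*(-127))/4471 = -1412/(-4558) + ((4*1²)*(-127))/4471 = -1412*(-1/4558) + ((4*1)*(-127))*(1/4471) = 706/2279 + (4*(-127))*(1/4471) = 706/2279 - 508*1/4471 = 706/2279 - 508/4471 = 1998794/10189409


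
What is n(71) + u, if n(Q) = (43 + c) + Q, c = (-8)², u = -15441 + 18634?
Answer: 3371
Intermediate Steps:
u = 3193
c = 64
n(Q) = 107 + Q (n(Q) = (43 + 64) + Q = 107 + Q)
n(71) + u = (107 + 71) + 3193 = 178 + 3193 = 3371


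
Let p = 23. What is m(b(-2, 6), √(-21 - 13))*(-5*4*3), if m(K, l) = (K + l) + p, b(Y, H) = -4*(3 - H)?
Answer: -2100 - 60*I*√34 ≈ -2100.0 - 349.86*I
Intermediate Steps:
b(Y, H) = -12 + 4*H
m(K, l) = 23 + K + l (m(K, l) = (K + l) + 23 = 23 + K + l)
m(b(-2, 6), √(-21 - 13))*(-5*4*3) = (23 + (-12 + 4*6) + √(-21 - 13))*(-5*4*3) = (23 + (-12 + 24) + √(-34))*(-20*3) = (23 + 12 + I*√34)*(-60) = (35 + I*√34)*(-60) = -2100 - 60*I*√34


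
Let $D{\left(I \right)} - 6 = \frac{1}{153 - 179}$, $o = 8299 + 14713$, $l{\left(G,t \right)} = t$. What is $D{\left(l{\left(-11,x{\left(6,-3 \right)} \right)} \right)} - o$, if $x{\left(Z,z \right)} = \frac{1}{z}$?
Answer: $- \frac{598157}{26} \approx -23006.0$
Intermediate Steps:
$o = 23012$
$D{\left(I \right)} = \frac{155}{26}$ ($D{\left(I \right)} = 6 + \frac{1}{153 - 179} = 6 + \frac{1}{-26} = 6 - \frac{1}{26} = \frac{155}{26}$)
$D{\left(l{\left(-11,x{\left(6,-3 \right)} \right)} \right)} - o = \frac{155}{26} - 23012 = - \frac{598157}{26}$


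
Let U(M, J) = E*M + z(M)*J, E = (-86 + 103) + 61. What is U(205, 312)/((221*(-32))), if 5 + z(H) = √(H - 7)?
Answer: -555/272 - 9*√22/68 ≈ -2.6612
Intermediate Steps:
E = 78 (E = 17 + 61 = 78)
z(H) = -5 + √(-7 + H) (z(H) = -5 + √(H - 7) = -5 + √(-7 + H))
U(M, J) = 78*M + J*(-5 + √(-7 + M)) (U(M, J) = 78*M + (-5 + √(-7 + M))*J = 78*M + J*(-5 + √(-7 + M)))
U(205, 312)/((221*(-32))) = (78*205 + 312*(-5 + √(-7 + 205)))/((221*(-32))) = (15990 + 312*(-5 + √198))/(-7072) = (15990 + 312*(-5 + 3*√22))*(-1/7072) = (15990 + (-1560 + 936*√22))*(-1/7072) = (14430 + 936*√22)*(-1/7072) = -555/272 - 9*√22/68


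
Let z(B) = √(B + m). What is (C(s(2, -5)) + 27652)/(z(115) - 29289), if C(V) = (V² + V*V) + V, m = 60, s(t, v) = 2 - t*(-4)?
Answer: -408025059/428922673 - 69655*√7/428922673 ≈ -0.95171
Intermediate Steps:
s(t, v) = 2 + 4*t (s(t, v) = 2 - (-4)*t = 2 + 4*t)
C(V) = V + 2*V² (C(V) = (V² + V²) + V = 2*V² + V = V + 2*V²)
z(B) = √(60 + B) (z(B) = √(B + 60) = √(60 + B))
(C(s(2, -5)) + 27652)/(z(115) - 29289) = ((2 + 4*2)*(1 + 2*(2 + 4*2)) + 27652)/(√(60 + 115) - 29289) = ((2 + 8)*(1 + 2*(2 + 8)) + 27652)/(√175 - 29289) = (10*(1 + 2*10) + 27652)/(5*√7 - 29289) = (10*(1 + 20) + 27652)/(-29289 + 5*√7) = (10*21 + 27652)/(-29289 + 5*√7) = (210 + 27652)/(-29289 + 5*√7) = 27862/(-29289 + 5*√7)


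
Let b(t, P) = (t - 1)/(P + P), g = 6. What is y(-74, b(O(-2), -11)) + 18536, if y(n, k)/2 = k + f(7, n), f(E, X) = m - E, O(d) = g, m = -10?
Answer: 203517/11 ≈ 18502.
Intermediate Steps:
O(d) = 6
b(t, P) = (-1 + t)/(2*P) (b(t, P) = (-1 + t)/((2*P)) = (-1 + t)*(1/(2*P)) = (-1 + t)/(2*P))
f(E, X) = -10 - E
y(n, k) = -34 + 2*k (y(n, k) = 2*(k + (-10 - 1*7)) = 2*(k + (-10 - 7)) = 2*(k - 17) = 2*(-17 + k) = -34 + 2*k)
y(-74, b(O(-2), -11)) + 18536 = (-34 + 2*((½)*(-1 + 6)/(-11))) + 18536 = (-34 + 2*((½)*(-1/11)*5)) + 18536 = (-34 + 2*(-5/22)) + 18536 = (-34 - 5/11) + 18536 = -379/11 + 18536 = 203517/11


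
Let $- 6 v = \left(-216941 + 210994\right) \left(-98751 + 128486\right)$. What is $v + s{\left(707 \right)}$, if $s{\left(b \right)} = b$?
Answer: $\frac{176838287}{6} \approx 2.9473 \cdot 10^{7}$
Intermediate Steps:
$v = \frac{176834045}{6}$ ($v = - \frac{\left(-216941 + 210994\right) \left(-98751 + 128486\right)}{6} = - \frac{\left(-5947\right) 29735}{6} = \left(- \frac{1}{6}\right) \left(-176834045\right) = \frac{176834045}{6} \approx 2.9472 \cdot 10^{7}$)
$v + s{\left(707 \right)} = \frac{176834045}{6} + 707 = \frac{176838287}{6}$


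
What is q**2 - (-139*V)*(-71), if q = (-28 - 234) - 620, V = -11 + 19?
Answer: 698972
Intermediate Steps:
V = 8
q = -882 (q = -262 - 620 = -882)
q**2 - (-139*V)*(-71) = (-882)**2 - (-139*8)*(-71) = 777924 - (-1112)*(-71) = 777924 - 1*78952 = 777924 - 78952 = 698972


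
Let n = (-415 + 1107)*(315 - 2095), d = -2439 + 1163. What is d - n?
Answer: 1230484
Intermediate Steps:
d = -1276
n = -1231760 (n = 692*(-1780) = -1231760)
d - n = -1276 - 1*(-1231760) = -1276 + 1231760 = 1230484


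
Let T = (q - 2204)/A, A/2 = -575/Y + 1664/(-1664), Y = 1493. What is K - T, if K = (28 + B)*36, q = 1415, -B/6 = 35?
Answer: -28277049/4136 ≈ -6836.8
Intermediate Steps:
B = -210 (B = -6*35 = -210)
K = -6552 (K = (28 - 210)*36 = -182*36 = -6552)
A = -4136/1493 (A = 2*(-575/1493 + 1664/(-1664)) = 2*(-575*1/1493 + 1664*(-1/1664)) = 2*(-575/1493 - 1) = 2*(-2068/1493) = -4136/1493 ≈ -2.7703)
T = 1177977/4136 (T = (1415 - 2204)/(-4136/1493) = -789*(-1493/4136) = 1177977/4136 ≈ 284.81)
K - T = -6552 - 1*1177977/4136 = -6552 - 1177977/4136 = -28277049/4136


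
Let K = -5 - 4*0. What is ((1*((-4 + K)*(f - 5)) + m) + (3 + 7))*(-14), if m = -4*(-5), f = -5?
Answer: -1680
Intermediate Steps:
K = -5 (K = -5 + 0 = -5)
m = 20
((1*((-4 + K)*(f - 5)) + m) + (3 + 7))*(-14) = ((1*((-4 - 5)*(-5 - 5)) + 20) + (3 + 7))*(-14) = ((1*(-9*(-10)) + 20) + 10)*(-14) = ((1*90 + 20) + 10)*(-14) = ((90 + 20) + 10)*(-14) = (110 + 10)*(-14) = 120*(-14) = -1680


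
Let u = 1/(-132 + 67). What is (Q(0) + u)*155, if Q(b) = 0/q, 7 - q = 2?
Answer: -31/13 ≈ -2.3846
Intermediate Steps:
q = 5 (q = 7 - 1*2 = 7 - 2 = 5)
Q(b) = 0 (Q(b) = 0/5 = 0*(⅕) = 0)
u = -1/65 (u = 1/(-65) = -1/65 ≈ -0.015385)
(Q(0) + u)*155 = (0 - 1/65)*155 = -1/65*155 = -31/13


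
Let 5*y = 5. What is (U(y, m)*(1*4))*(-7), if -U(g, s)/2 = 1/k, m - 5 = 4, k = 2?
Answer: 28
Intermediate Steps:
m = 9 (m = 5 + 4 = 9)
y = 1 (y = (⅕)*5 = 1)
U(g, s) = -1 (U(g, s) = -2/2 = -2*½ = -1)
(U(y, m)*(1*4))*(-7) = -4*(-7) = 28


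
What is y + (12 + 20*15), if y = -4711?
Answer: -4399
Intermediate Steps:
y + (12 + 20*15) = -4711 + (12 + 20*15) = -4711 + (12 + 300) = -4711 + 312 = -4399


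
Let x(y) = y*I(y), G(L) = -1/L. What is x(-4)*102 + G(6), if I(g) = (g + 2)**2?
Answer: -9793/6 ≈ -1632.2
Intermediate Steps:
I(g) = (2 + g)**2
x(y) = y*(2 + y)**2
x(-4)*102 + G(6) = -4*(2 - 4)**2*102 - 1/6 = -4*(-2)**2*102 - 1*1/6 = -4*4*102 - 1/6 = -16*102 - 1/6 = -1632 - 1/6 = -9793/6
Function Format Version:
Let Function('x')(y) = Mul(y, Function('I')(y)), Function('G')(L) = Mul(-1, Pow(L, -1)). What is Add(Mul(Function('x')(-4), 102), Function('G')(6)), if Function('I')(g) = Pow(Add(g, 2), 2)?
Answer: Rational(-9793, 6) ≈ -1632.2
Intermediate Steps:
Function('I')(g) = Pow(Add(2, g), 2)
Function('x')(y) = Mul(y, Pow(Add(2, y), 2))
Add(Mul(Function('x')(-4), 102), Function('G')(6)) = Add(Mul(Mul(-4, Pow(Add(2, -4), 2)), 102), Mul(-1, Pow(6, -1))) = Add(Mul(Mul(-4, Pow(-2, 2)), 102), Mul(-1, Rational(1, 6))) = Add(Mul(Mul(-4, 4), 102), Rational(-1, 6)) = Add(Mul(-16, 102), Rational(-1, 6)) = Add(-1632, Rational(-1, 6)) = Rational(-9793, 6)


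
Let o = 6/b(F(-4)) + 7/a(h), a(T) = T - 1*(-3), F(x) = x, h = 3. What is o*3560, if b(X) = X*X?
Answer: 16465/3 ≈ 5488.3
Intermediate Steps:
a(T) = 3 + T (a(T) = T + 3 = 3 + T)
b(X) = X²
o = 37/24 (o = 6/((-4)²) + 7/(3 + 3) = 6/16 + 7/6 = 6*(1/16) + 7*(⅙) = 3/8 + 7/6 = 37/24 ≈ 1.5417)
o*3560 = (37/24)*3560 = 16465/3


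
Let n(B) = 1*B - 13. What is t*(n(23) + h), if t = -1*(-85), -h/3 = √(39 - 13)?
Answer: 850 - 255*√26 ≈ -450.25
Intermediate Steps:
n(B) = -13 + B (n(B) = B - 13 = -13 + B)
h = -3*√26 (h = -3*√(39 - 13) = -3*√26 ≈ -15.297)
t = 85
t*(n(23) + h) = 85*((-13 + 23) - 3*√26) = 85*(10 - 3*√26) = 850 - 255*√26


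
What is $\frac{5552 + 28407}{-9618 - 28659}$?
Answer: $- \frac{33959}{38277} \approx -0.88719$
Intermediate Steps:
$\frac{5552 + 28407}{-9618 - 28659} = \frac{33959}{-38277} = 33959 \left(- \frac{1}{38277}\right) = - \frac{33959}{38277}$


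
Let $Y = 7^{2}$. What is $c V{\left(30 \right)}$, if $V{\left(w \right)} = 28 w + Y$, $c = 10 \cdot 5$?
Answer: $44450$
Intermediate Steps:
$Y = 49$
$c = 50$
$V{\left(w \right)} = 49 + 28 w$ ($V{\left(w \right)} = 28 w + 49 = 49 + 28 w$)
$c V{\left(30 \right)} = 50 \left(49 + 28 \cdot 30\right) = 50 \left(49 + 840\right) = 50 \cdot 889 = 44450$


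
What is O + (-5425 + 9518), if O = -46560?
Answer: -42467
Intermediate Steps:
O + (-5425 + 9518) = -46560 + (-5425 + 9518) = -46560 + 4093 = -42467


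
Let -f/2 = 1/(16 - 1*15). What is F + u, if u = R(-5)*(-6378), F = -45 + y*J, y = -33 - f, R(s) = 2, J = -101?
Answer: -9670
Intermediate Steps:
f = -2 (f = -2/(16 - 1*15) = -2/(16 - 15) = -2/1 = -2*1 = -2)
y = -31 (y = -33 - 1*(-2) = -33 + 2 = -31)
F = 3086 (F = -45 - 31*(-101) = -45 + 3131 = 3086)
u = -12756 (u = 2*(-6378) = -12756)
F + u = 3086 - 12756 = -9670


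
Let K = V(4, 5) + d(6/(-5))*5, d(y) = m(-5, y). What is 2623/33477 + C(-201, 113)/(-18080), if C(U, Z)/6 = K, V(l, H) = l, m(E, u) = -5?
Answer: 25820971/302632080 ≈ 0.085321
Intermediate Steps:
d(y) = -5
K = -21 (K = 4 - 5*5 = 4 - 25 = -21)
C(U, Z) = -126 (C(U, Z) = 6*(-21) = -126)
2623/33477 + C(-201, 113)/(-18080) = 2623/33477 - 126/(-18080) = 2623*(1/33477) - 126*(-1/18080) = 2623/33477 + 63/9040 = 25820971/302632080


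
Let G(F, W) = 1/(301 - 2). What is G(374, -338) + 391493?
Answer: 117056408/299 ≈ 3.9149e+5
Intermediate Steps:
G(F, W) = 1/299
G(374, -338) + 391493 = 1/299 + 391493 = 117056408/299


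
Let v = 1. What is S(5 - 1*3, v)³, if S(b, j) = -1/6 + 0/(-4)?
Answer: -1/216 ≈ -0.0046296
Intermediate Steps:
S(b, j) = -⅙ (S(b, j) = -1*⅙ + 0*(-¼) = -⅙ + 0 = -⅙)
S(5 - 1*3, v)³ = (-⅙)³ = -1/216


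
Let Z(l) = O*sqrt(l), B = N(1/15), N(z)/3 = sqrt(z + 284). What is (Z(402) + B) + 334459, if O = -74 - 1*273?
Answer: 334459 - 347*sqrt(402) + sqrt(63915)/5 ≈ 3.2755e+5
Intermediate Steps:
N(z) = 3*sqrt(284 + z) (N(z) = 3*sqrt(z + 284) = 3*sqrt(284 + z))
B = sqrt(63915)/5 (B = 3*sqrt(284 + 1/15) = 3*sqrt(4261/15) = 3*(sqrt(63915)/15) = sqrt(63915)/5 ≈ 50.563)
O = -347 (O = -74 - 273 = -347)
Z(l) = -347*sqrt(l)
(Z(402) + B) + 334459 = (-347*sqrt(402) + sqrt(63915)/5) + 334459 = 334459 - 347*sqrt(402) + sqrt(63915)/5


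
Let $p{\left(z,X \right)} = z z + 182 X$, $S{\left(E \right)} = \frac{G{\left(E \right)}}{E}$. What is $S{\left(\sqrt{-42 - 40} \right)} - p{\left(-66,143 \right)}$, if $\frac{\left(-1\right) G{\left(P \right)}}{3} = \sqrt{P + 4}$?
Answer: $-30382 + \frac{3 i \sqrt{82} \sqrt{4 + i \sqrt{82}}}{82} \approx -30383.0 + 0.87337 i$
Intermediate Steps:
$G{\left(P \right)} = - 3 \sqrt{4 + P}$ ($G{\left(P \right)} = - 3 \sqrt{P + 4} = - 3 \sqrt{4 + P}$)
$S{\left(E \right)} = - \frac{3 \sqrt{4 + E}}{E}$ ($S{\left(E \right)} = \frac{\left(-3\right) \sqrt{4 + E}}{E} = - \frac{3 \sqrt{4 + E}}{E}$)
$p{\left(z,X \right)} = z^{2} + 182 X$
$S{\left(\sqrt{-42 - 40} \right)} - p{\left(-66,143 \right)} = - \frac{3 \sqrt{4 + \sqrt{-42 - 40}}}{\sqrt{-42 - 40}} - \left(\left(-66\right)^{2} + 182 \cdot 143\right) = - \frac{3 \sqrt{4 + \sqrt{-82}}}{\sqrt{-82}} - \left(4356 + 26026\right) = - \frac{3 \sqrt{4 + i \sqrt{82}}}{i \sqrt{82}} - 30382 = - 3 \left(- \frac{i \sqrt{82}}{82}\right) \sqrt{4 + i \sqrt{82}} - 30382 = \frac{3 i \sqrt{82} \sqrt{4 + i \sqrt{82}}}{82} - 30382 = -30382 + \frac{3 i \sqrt{82} \sqrt{4 + i \sqrt{82}}}{82}$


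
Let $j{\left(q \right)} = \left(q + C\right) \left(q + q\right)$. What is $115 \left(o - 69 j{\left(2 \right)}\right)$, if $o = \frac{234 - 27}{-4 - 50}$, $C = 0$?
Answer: $- \frac{383525}{6} \approx -63921.0$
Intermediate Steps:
$j{\left(q \right)} = 2 q^{2}$ ($j{\left(q \right)} = \left(q + 0\right) \left(q + q\right) = q 2 q = 2 q^{2}$)
$o = - \frac{23}{6}$ ($o = \frac{207}{-54} = 207 \left(- \frac{1}{54}\right) = - \frac{23}{6} \approx -3.8333$)
$115 \left(o - 69 j{\left(2 \right)}\right) = 115 \left(- \frac{23}{6} - 69 \cdot 2 \cdot 2^{2}\right) = 115 \left(- \frac{23}{6} - 69 \cdot 2 \cdot 4\right) = 115 \left(- \frac{23}{6} - 552\right) = 115 \left(- \frac{3335}{6}\right) = - \frac{383525}{6}$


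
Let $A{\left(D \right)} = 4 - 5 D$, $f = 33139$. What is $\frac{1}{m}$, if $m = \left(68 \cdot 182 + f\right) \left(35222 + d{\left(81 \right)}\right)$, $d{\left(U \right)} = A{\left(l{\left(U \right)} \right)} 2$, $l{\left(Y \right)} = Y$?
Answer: $\frac{1}{1566626300} \approx 6.3831 \cdot 10^{-10}$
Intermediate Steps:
$d{\left(U \right)} = 8 - 10 U$ ($d{\left(U \right)} = \left(4 - 5 U\right) 2 = 8 - 10 U$)
$m = 1566626300$ ($m = \left(68 \cdot 182 + 33139\right) \left(35222 + \left(8 - 810\right)\right) = \left(12376 + 33139\right) \left(35222 + \left(8 - 810\right)\right) = 45515 \left(35222 - 802\right) = 45515 \cdot 34420 = 1566626300$)
$\frac{1}{m} = \frac{1}{1566626300}$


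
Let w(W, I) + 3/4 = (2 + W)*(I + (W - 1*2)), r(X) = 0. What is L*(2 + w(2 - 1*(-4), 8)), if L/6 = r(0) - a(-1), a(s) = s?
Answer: 1167/2 ≈ 583.50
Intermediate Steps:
w(W, I) = -3/4 + (2 + W)*(-2 + I + W) (w(W, I) = -3/4 + (2 + W)*(I + (W - 1*2)) = -3/4 + (2 + W)*(I + (W - 2)) = -3/4 + (2 + W)*(I + (-2 + W)) = -3/4 + (2 + W)*(-2 + I + W))
L = 6 (L = 6*(0 - 1*(-1)) = 6*(0 + 1) = 6*1 = 6)
L*(2 + w(2 - 1*(-4), 8)) = 6*(2 + (-19/4 + (2 - 1*(-4))**2 + 2*8 + 8*(2 - 1*(-4)))) = 6*(2 + (-19/4 + (2 + 4)**2 + 16 + 8*(2 + 4))) = 6*(2 + (-19/4 + 6**2 + 16 + 8*6)) = 6*(2 + (-19/4 + 36 + 16 + 48)) = 6*(2 + 381/4) = 6*(389/4) = 1167/2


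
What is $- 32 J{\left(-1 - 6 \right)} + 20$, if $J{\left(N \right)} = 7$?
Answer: $-204$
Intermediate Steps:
$- 32 J{\left(-1 - 6 \right)} + 20 = \left(-32\right) 7 + 20 = -224 + 20 = -204$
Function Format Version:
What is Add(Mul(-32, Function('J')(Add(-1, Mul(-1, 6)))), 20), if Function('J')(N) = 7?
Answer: -204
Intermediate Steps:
Add(Mul(-32, Function('J')(Add(-1, Mul(-1, 6)))), 20) = Add(Mul(-32, 7), 20) = Add(-224, 20) = -204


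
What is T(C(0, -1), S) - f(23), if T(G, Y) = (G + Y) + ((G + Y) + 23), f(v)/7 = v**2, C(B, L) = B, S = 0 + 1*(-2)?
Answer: -3684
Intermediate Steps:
S = -2 (S = 0 - 2 = -2)
f(v) = 7*v**2
T(G, Y) = 23 + 2*G + 2*Y (T(G, Y) = (G + Y) + (23 + G + Y) = 23 + 2*G + 2*Y)
T(C(0, -1), S) - f(23) = (23 + 2*0 + 2*(-2)) - 7*23**2 = (23 + 0 - 4) - 7*529 = 19 - 1*3703 = 19 - 3703 = -3684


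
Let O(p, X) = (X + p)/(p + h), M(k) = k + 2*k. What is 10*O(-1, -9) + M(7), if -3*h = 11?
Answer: 297/7 ≈ 42.429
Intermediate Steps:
h = -11/3 (h = -⅓*11 = -11/3 ≈ -3.6667)
M(k) = 3*k
O(p, X) = (X + p)/(-11/3 + p) (O(p, X) = (X + p)/(p - 11/3) = (X + p)/(-11/3 + p))
10*O(-1, -9) + M(7) = 10*(3*(-9 - 1)/(-11 + 3*(-1))) + 3*7 = 10*(3*(-10)/(-11 - 3)) + 21 = 10*(3*(-10)/(-14)) + 21 = 10*(3*(-1/14)*(-10)) + 21 = 10*(15/7) + 21 = 150/7 + 21 = 297/7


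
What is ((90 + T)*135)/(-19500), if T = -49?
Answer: -369/1300 ≈ -0.28385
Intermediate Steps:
((90 + T)*135)/(-19500) = ((90 - 49)*135)/(-19500) = (41*135)*(-1/19500) = 5535*(-1/19500) = -369/1300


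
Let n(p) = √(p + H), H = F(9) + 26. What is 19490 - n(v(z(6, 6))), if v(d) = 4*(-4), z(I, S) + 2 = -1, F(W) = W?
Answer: 19490 - √19 ≈ 19486.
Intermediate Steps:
z(I, S) = -3 (z(I, S) = -2 - 1 = -3)
v(d) = -16
H = 35 (H = 9 + 26 = 35)
n(p) = √(35 + p) (n(p) = √(p + 35) = √(35 + p))
19490 - n(v(z(6, 6))) = 19490 - √(35 - 16) = 19490 - √19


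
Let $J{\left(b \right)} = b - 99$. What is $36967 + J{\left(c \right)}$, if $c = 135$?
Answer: $37003$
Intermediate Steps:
$J{\left(b \right)} = -99 + b$
$36967 + J{\left(c \right)} = 36967 + \left(-99 + 135\right) = 36967 + 36 = 37003$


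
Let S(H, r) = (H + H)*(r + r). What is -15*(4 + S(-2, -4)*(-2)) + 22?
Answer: 922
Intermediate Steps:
S(H, r) = 4*H*r (S(H, r) = (2*H)*(2*r) = 4*H*r)
-15*(4 + S(-2, -4)*(-2)) + 22 = -15*(4 + (4*(-2)*(-4))*(-2)) + 22 = -15*(4 + 32*(-2)) + 22 = -15*(4 - 64) + 22 = -15*(-60) + 22 = 900 + 22 = 922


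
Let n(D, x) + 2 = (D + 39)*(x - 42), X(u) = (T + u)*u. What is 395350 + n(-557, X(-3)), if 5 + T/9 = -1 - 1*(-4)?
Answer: 384470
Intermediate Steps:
T = -18 (T = -45 + 9*(-1 - 1*(-4)) = -45 + 9*(-1 + 4) = -45 + 9*3 = -45 + 27 = -18)
X(u) = u*(-18 + u) (X(u) = (-18 + u)*u = u*(-18 + u))
n(D, x) = -2 + (-42 + x)*(39 + D) (n(D, x) = -2 + (D + 39)*(x - 42) = -2 + (39 + D)*(-42 + x) = -2 + (-42 + x)*(39 + D))
395350 + n(-557, X(-3)) = 395350 + (-1640 - 42*(-557) + 39*(-3*(-18 - 3)) - (-1671)*(-18 - 3)) = 395350 + (-1640 + 23394 + 39*(-3*(-21)) - (-1671)*(-21)) = 395350 + (-1640 + 23394 + 39*63 - 557*63) = 395350 + (-1640 + 23394 + 2457 - 35091) = 395350 - 10880 = 384470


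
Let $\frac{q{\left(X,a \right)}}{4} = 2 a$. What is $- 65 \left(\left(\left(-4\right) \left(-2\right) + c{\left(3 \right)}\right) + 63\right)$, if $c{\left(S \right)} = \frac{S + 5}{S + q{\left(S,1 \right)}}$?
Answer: $- \frac{51285}{11} \approx -4662.3$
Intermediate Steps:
$q{\left(X,a \right)} = 8 a$ ($q{\left(X,a \right)} = 4 \cdot 2 a = 8 a$)
$c{\left(S \right)} = \frac{5 + S}{8 + S}$ ($c{\left(S \right)} = \frac{S + 5}{S + 8 \cdot 1} = \frac{5 + S}{S + 8} = \frac{5 + S}{8 + S}$)
$- 65 \left(\left(\left(-4\right) \left(-2\right) + c{\left(3 \right)}\right) + 63\right) = - 65 \left(\left(\left(-4\right) \left(-2\right) + \frac{5 + 3}{8 + 3}\right) + 63\right) = - 65 \left(\left(8 + \frac{1}{11} \cdot 8\right) + 63\right) = - 65 \left(\left(8 + \frac{8}{11}\right) + 63\right) = - 65 \left(\frac{96}{11} + 63\right) = \left(-65\right) \frac{789}{11} = - \frac{51285}{11}$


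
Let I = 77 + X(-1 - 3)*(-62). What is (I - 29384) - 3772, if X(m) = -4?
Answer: -32831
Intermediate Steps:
I = 325 (I = 77 - 4*(-62) = 77 + 248 = 325)
(I - 29384) - 3772 = (325 - 29384) - 3772 = -29059 - 3772 = -32831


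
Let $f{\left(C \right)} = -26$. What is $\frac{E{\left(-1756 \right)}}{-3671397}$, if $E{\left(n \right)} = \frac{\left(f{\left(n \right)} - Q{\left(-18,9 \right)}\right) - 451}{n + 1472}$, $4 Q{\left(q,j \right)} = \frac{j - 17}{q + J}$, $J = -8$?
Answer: $- \frac{3101}{6777398862} \approx -4.5755 \cdot 10^{-7}$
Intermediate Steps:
$Q{\left(q,j \right)} = \frac{-17 + j}{4 \left(-8 + q\right)}$ ($Q{\left(q,j \right)} = \frac{\left(j - 17\right) \frac{1}{q - 8}}{4} = \frac{\left(-17 + j\right) \frac{1}{-8 + q}}{4} = \frac{\frac{1}{-8 + q} \left(-17 + j\right)}{4} = \frac{-17 + j}{4 \left(-8 + q\right)}$)
$E{\left(n \right)} = - \frac{6202}{13 \left(1472 + n\right)}$ ($E{\left(n \right)} = \frac{\left(-26 - \frac{-17 + 9}{4 \left(-8 - 18\right)}\right) - 451}{n + 1472} = \frac{\left(-26 - \frac{1}{4} \frac{1}{-26} \left(-8\right)\right) - 451}{1472 + n} = \frac{\left(-26 - \frac{1}{4} \left(- \frac{1}{26}\right) \left(-8\right)\right) - 451}{1472 + n} = \frac{\left(-26 - \frac{1}{13}\right) - 451}{1472 + n} = \frac{- \frac{339}{13} - 451}{1472 + n} = - \frac{6202}{13 \left(1472 + n\right)}$)
$\frac{E{\left(-1756 \right)}}{-3671397} = \frac{\left(-6202\right) \frac{1}{19136 + 13 \left(-1756\right)}}{-3671397} = - \frac{6202}{19136 - 22828} \left(- \frac{1}{3671397}\right) = - \frac{6202}{-3692} \left(- \frac{1}{3671397}\right) = \left(-6202\right) \left(- \frac{1}{3692}\right) \left(- \frac{1}{3671397}\right) = \frac{3101}{1846} \left(- \frac{1}{3671397}\right) = - \frac{3101}{6777398862}$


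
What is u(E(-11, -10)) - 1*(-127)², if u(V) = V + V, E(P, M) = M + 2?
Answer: -16145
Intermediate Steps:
E(P, M) = 2 + M
u(V) = 2*V
u(E(-11, -10)) - 1*(-127)² = 2*(2 - 10) - 1*(-127)² = 2*(-8) - 1*16129 = -16 - 16129 = -16145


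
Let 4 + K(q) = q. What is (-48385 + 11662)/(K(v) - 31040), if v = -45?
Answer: 12241/10363 ≈ 1.1812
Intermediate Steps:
K(q) = -4 + q
(-48385 + 11662)/(K(v) - 31040) = (-48385 + 11662)/((-4 - 45) - 31040) = -36723/(-49 - 31040) = -36723/(-31089) = -36723*(-1/31089) = 12241/10363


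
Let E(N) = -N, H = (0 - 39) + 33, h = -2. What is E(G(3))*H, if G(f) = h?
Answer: -12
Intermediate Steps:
H = -6 (H = -39 + 33 = -6)
G(f) = -2
E(G(3))*H = -1*(-2)*(-6) = 2*(-6) = -12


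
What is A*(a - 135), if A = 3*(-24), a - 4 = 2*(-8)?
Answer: 10584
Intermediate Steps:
a = -12 (a = 4 + 2*(-8) = 4 - 16 = -12)
A = -72
A*(a - 135) = -72*(-12 - 135) = -72*(-147) = 10584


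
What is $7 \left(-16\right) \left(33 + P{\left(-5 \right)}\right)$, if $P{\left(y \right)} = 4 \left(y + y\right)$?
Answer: $784$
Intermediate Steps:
$P{\left(y \right)} = 8 y$ ($P{\left(y \right)} = 4 \cdot 2 y = 8 y$)
$7 \left(-16\right) \left(33 + P{\left(-5 \right)}\right) = 7 \left(-16\right) \left(33 + 8 \left(-5\right)\right) = - 112 \left(33 - 40\right) = \left(-112\right) \left(-7\right) = 784$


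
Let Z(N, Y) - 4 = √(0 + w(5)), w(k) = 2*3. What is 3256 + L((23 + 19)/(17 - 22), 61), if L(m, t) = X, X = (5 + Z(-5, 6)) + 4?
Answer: 3269 + √6 ≈ 3271.4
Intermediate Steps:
w(k) = 6
Z(N, Y) = 4 + √6 (Z(N, Y) = 4 + √(0 + 6) = 4 + √6)
X = 13 + √6 (X = (5 + (4 + √6)) + 4 = (9 + √6) + 4 = 13 + √6 ≈ 15.449)
L(m, t) = 13 + √6
3256 + L((23 + 19)/(17 - 22), 61) = 3256 + (13 + √6) = 3269 + √6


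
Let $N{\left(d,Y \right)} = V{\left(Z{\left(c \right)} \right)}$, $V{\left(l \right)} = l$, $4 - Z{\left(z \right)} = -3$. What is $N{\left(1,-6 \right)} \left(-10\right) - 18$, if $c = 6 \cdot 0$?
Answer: $-88$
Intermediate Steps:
$c = 0$
$Z{\left(z \right)} = 7$ ($Z{\left(z \right)} = 4 - -3 = 4 + 3 = 7$)
$N{\left(d,Y \right)} = 7$
$N{\left(1,-6 \right)} \left(-10\right) - 18 = 7 \left(-10\right) - 18 = -70 - 18 = -88$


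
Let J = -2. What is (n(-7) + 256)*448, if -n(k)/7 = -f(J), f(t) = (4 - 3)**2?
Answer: 117824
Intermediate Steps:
f(t) = 1 (f(t) = 1**2 = 1)
n(k) = 7 (n(k) = -(-7) = -7*(-1) = 7)
(n(-7) + 256)*448 = (7 + 256)*448 = 263*448 = 117824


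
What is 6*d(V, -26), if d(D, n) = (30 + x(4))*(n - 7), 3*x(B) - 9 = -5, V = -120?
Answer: -6204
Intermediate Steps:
x(B) = 4/3 (x(B) = 3 + (⅓)*(-5) = 3 - 5/3 = 4/3)
d(D, n) = -658/3 + 94*n/3 (d(D, n) = (30 + 4/3)*(n - 7) = 94*(-7 + n)/3 = -658/3 + 94*n/3)
6*d(V, -26) = 6*(-658/3 + (94/3)*(-26)) = 6*(-658/3 - 2444/3) = 6*(-1034) = -6204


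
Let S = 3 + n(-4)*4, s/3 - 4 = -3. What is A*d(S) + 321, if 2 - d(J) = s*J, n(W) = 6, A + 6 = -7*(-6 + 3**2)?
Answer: 2454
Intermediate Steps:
A = -27 (A = -6 - 7*(-6 + 3**2) = -6 - 7*(-6 + 9) = -6 - 7*3 = -6 - 21 = -27)
s = 3 (s = 12 + 3*(-3) = 12 - 9 = 3)
S = 27 (S = 3 + 6*4 = 3 + 24 = 27)
d(J) = 2 - 3*J
A*d(S) + 321 = -27*(2 - 3*27) + 321 = -27*(2 - 81) + 321 = -27*(-79) + 321 = 2133 + 321 = 2454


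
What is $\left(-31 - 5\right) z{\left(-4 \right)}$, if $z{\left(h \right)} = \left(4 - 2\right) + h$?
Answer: $72$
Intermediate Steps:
$z{\left(h \right)} = 2 + h$
$\left(-31 - 5\right) z{\left(-4 \right)} = \left(-31 - 5\right) \left(2 - 4\right) = \left(-36\right) \left(-2\right) = 72$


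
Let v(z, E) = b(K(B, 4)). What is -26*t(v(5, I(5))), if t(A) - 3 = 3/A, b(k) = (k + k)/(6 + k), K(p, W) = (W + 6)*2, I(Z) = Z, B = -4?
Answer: -1287/10 ≈ -128.70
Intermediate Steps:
K(p, W) = 12 + 2*W (K(p, W) = (6 + W)*2 = 12 + 2*W)
b(k) = 2*k/(6 + k) (b(k) = (2*k)/(6 + k) = 2*k/(6 + k))
v(z, E) = 20/13 (v(z, E) = 2*(12 + 2*4)/(6 + (12 + 2*4)) = 2*(12 + 8)/(6 + (12 + 8)) = 2*20/(6 + 20) = 2*20/26 = 2*20*(1/26) = 20/13)
t(A) = 3 + 3/A
-26*t(v(5, I(5))) = -26*(3 + 3/(20/13)) = -26*(3 + 3*(13/20)) = -26*(3 + 39/20) = -26*99/20 = -1287/10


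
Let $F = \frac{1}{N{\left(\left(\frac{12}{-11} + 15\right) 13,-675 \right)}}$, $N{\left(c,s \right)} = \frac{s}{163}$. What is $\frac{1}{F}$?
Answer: $- \frac{675}{163} \approx -4.1411$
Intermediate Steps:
$N{\left(c,s \right)} = \frac{s}{163}$ ($N{\left(c,s \right)} = s \frac{1}{163} = \frac{s}{163}$)
$F = - \frac{163}{675}$ ($F = \frac{1}{\frac{1}{163} \left(-675\right)} = \frac{1}{- \frac{675}{163}} = - \frac{163}{675} \approx -0.24148$)
$\frac{1}{F} = \frac{1}{- \frac{163}{675}} = - \frac{675}{163}$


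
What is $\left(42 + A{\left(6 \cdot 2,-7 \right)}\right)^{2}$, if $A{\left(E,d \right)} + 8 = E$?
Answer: $2116$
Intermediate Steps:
$A{\left(E,d \right)} = -8 + E$
$\left(42 + A{\left(6 \cdot 2,-7 \right)}\right)^{2} = \left(42 + \left(-8 + 6 \cdot 2\right)\right)^{2} = \left(42 + \left(-8 + 12\right)\right)^{2} = \left(42 + 4\right)^{2} = 46^{2} = 2116$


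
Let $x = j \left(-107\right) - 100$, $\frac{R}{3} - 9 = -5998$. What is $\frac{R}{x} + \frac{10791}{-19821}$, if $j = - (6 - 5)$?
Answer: $- \frac{118733148}{46249} \approx -2567.3$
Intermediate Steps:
$R = -17967$ ($R = 27 + 3 \left(-5998\right) = 27 - 17994 = -17967$)
$j = -1$ ($j = \left(-1\right) 1 = -1$)
$x = 7$ ($x = \left(-1\right) \left(-107\right) - 100 = 107 - 100 = 7$)
$\frac{R}{x} + \frac{10791}{-19821} = - \frac{17967}{7} + \frac{10791}{-19821} = \left(-17967\right) \frac{1}{7} + 10791 \left(- \frac{1}{19821}\right) = - \frac{17967}{7} - \frac{3597}{6607} = - \frac{118733148}{46249}$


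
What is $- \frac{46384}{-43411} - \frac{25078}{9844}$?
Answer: $- \frac{316028481}{213668942} \approx -1.4791$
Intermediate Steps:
$- \frac{46384}{-43411} - \frac{25078}{9844} = \left(-46384\right) \left(- \frac{1}{43411}\right) - \frac{12539}{4922} = \frac{46384}{43411} - \frac{12539}{4922} = - \frac{316028481}{213668942}$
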